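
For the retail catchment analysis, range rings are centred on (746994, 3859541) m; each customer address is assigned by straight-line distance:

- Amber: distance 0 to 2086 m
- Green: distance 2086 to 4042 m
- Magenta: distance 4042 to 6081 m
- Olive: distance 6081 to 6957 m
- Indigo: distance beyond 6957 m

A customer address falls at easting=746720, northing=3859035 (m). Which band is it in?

Distance = √((746720−746994)² + (3859035−3859541)²) = √(75076.000 + 256036.000) = 575.423 m.
0 ≤ 575.423 < 2086 → Amber.

Amber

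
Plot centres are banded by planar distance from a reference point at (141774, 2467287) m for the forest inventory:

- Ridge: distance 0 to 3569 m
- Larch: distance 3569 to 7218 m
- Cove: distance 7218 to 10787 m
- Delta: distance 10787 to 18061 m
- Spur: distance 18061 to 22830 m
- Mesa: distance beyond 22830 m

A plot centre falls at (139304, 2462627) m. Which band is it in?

Larch

Distance = √((139304−141774)² + (2462627−2467287)²) = √(6100900.000 + 21715600.000) = 5274.135 m.
3569 ≤ 5274.135 < 7218 → Larch.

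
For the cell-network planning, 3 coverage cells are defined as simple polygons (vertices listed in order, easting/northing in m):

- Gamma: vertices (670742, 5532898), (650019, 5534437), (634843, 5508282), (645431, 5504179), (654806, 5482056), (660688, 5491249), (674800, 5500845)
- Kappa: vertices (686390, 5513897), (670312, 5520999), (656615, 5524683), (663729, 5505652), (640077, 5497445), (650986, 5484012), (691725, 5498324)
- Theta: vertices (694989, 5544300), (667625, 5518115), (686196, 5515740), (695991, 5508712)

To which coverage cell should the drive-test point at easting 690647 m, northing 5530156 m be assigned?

Theta

Cast a ray rightward from (690647, 5530156). For each polygon, the edges (by vertex number in listed order) whose endpoints lie on opposite sides of northing = 5530156, where each meets that height, and whether that is right or left of the point:
Gamma: 2–3 at easting≈647535.0 (left), 7–1 at easting≈671089.1 (left) → 0 crossings.
Kappa: no edge straddles that height → 0 crossings.
Theta: 1–2 at easting≈680208.2 (left), 4–1 at easting≈695387.2 (right) → 1 crossing.
Only Theta has an odd count, so the point is inside Theta.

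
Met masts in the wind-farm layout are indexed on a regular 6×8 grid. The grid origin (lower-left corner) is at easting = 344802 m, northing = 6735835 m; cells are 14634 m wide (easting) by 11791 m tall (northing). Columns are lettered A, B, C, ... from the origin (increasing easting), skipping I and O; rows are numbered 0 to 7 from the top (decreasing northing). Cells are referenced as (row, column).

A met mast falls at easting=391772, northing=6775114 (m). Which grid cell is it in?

Column index: ⌊(391772 − 344802) / 14634⌋ = ⌊3.210⌋ = 3 → column D
Row offset from origin: ⌊(6775114 − 6735835) / 11791⌋ = ⌊3.331⌋ = 3 → row 4 (counted from top)

(4, D)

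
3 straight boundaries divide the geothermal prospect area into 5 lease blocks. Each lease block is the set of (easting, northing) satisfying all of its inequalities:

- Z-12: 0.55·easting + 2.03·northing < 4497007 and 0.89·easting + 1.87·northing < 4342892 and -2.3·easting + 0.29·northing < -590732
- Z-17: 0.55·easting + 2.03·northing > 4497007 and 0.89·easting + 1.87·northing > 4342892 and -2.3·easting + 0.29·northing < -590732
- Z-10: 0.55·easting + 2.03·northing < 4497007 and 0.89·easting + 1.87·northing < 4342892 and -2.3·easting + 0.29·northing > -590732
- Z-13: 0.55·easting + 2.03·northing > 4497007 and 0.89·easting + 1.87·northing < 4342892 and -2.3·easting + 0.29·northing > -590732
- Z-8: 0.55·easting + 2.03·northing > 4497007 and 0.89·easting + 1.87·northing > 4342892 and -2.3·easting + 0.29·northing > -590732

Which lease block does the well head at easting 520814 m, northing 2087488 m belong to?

Z-17

0.55·520814 + 2.03·2087488 = 4524048.340, which is > 4497007
0.89·520814 + 1.87·2087488 = 4367127.020, which is > 4342892
-2.3·520814 + 0.29·2087488 = -592500.680, which is < -590732
This sign pattern matches Z-17.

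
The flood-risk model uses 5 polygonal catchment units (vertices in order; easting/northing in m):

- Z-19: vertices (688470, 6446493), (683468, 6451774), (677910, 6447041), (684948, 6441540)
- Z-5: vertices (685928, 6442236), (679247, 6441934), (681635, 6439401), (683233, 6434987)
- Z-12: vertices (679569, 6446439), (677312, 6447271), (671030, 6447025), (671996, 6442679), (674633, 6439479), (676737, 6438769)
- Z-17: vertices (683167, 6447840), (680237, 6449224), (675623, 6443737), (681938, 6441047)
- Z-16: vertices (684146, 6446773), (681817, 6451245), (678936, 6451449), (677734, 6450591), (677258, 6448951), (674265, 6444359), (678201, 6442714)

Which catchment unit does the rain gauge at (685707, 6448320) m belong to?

Z-19

Cast a ray rightward from (685707, 6448320). For each polygon, the edges (by vertex number in listed order) whose endpoints lie on opposite sides of northing = 6448320, where each meets that height, and whether that is right or left of the point:
Z-19: 1–2 at easting≈686739.5 (right), 2–3 at easting≈679411.9 (left) → 1 crossing.
Z-5: no edge straddles that height → 0 crossings.
Z-12: no edge straddles that height → 0 crossings.
Z-17: 1–2 at easting≈682150.8 (left), 2–3 at easting≈679476.8 (left) → 0 crossings.
Z-16: 1–2 at easting≈683340.3 (left), 5–6 at easting≈676846.7 (left) → 0 crossings.
Only Z-19 has an odd count, so the point is inside Z-19.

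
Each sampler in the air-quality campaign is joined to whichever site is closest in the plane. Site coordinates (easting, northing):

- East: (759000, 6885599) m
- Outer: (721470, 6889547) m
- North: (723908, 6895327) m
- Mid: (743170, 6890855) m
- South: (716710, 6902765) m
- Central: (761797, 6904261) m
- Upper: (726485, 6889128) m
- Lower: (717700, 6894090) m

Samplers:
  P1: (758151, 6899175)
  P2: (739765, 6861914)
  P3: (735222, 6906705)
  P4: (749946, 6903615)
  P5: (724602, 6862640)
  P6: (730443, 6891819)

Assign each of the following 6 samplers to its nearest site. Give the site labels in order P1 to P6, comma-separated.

P1 → Central (d²=39160712.00)
P2 → Mid (d²=849175506.00)
P3 → North (d²=257465480.00)
P4 → Central (d²=140863517.00)
P5 → Upper (d²=705159833.00)
P6 → Upper (d²=22907245.00)

Central, Mid, North, Central, Upper, Upper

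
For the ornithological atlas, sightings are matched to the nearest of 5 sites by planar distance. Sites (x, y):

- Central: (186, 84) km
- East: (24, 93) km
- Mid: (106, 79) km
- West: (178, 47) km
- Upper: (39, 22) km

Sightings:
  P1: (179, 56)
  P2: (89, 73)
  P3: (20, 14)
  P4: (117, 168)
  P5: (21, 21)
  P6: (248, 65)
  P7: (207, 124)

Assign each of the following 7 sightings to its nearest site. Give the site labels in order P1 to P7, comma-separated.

P1 → West (d²=82.00)
P2 → Mid (d²=325.00)
P3 → Upper (d²=425.00)
P4 → Mid (d²=8042.00)
P5 → Upper (d²=325.00)
P6 → Central (d²=4205.00)
P7 → Central (d²=2041.00)

West, Mid, Upper, Mid, Upper, Central, Central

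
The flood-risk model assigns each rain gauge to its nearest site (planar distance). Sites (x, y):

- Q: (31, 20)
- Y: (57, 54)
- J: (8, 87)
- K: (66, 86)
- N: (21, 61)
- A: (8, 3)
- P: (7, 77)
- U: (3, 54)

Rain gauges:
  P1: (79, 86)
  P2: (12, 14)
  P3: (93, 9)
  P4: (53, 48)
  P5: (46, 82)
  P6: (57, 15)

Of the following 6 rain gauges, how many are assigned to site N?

P1 → K
P2 → A
P3 → Y
P4 → Y
P5 → K
P6 → Q
0 of the 6 go to N.

0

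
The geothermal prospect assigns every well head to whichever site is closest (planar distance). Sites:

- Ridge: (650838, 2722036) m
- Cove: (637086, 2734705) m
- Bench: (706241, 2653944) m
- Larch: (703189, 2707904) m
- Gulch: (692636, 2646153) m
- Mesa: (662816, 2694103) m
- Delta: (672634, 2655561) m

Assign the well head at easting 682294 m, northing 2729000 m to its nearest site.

Squared distances to each site:
Ridge: 1037977232.000; Cove: 2076310289.000; Bench: 6206861945.000; Larch: 881642241.000; Gulch: 6970582373.000; Mesa: 1597193093.000; Delta: 5486602321.000.
Minimum at Larch.

Larch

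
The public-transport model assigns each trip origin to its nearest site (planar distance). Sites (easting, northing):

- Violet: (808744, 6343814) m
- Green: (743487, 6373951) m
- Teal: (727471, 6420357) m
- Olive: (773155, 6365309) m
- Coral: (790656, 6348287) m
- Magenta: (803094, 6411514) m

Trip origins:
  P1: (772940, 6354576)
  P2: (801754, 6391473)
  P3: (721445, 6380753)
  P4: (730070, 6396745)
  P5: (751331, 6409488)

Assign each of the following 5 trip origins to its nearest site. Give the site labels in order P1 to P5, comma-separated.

Olive, Magenta, Green, Teal, Teal

P1 → Olive (d²=115243514.00)
P2 → Magenta (d²=403437281.00)
P3 → Green (d²=532116968.00)
P4 → Teal (d²=564281345.00)
P5 → Teal (d²=687434761.00)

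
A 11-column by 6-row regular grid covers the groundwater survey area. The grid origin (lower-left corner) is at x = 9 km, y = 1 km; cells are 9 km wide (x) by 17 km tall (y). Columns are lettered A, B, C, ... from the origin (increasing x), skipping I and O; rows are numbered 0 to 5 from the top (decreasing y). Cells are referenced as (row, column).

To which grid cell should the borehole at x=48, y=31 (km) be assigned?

Column index: ⌊(48 − 9) / 9⌋ = ⌊4.333⌋ = 4 → column E
Row offset from origin: ⌊(31 − 1) / 17⌋ = ⌊1.765⌋ = 1 → row 4 (counted from top)

(4, E)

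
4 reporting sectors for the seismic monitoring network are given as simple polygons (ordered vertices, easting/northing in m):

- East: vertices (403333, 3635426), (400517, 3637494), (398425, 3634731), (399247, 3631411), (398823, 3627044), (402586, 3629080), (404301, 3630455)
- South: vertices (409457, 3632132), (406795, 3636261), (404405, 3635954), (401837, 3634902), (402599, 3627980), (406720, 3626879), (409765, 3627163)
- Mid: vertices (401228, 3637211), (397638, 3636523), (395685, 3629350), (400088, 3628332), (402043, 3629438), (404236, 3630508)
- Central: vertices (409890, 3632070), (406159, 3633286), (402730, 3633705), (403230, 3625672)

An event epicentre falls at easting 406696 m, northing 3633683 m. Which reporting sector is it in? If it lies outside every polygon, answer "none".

Cast a ray rightward from (406696, 3633683). For each polygon, the edges (by vertex number in listed order) whose endpoints lie on opposite sides of northing = 3633683, where each meets that height, and whether that is right or left of the point:
East: 3–4 at easting≈398684.5 (left), 7–1 at easting≈403672.4 (left) → 0 crossings.
South: 1–2 at easting≈408457.1 (right), 4–5 at easting≈401971.2 (left) → 1 crossing.
Mid: 2–3 at easting≈396864.8 (left), 6–1 at easting≈402811.2 (left) → 0 crossings.
Central: 2–3 at easting≈402910.0 (left), 3–4 at easting≈402731.4 (left) → 0 crossings.
Only South has an odd count, so the point is inside South.

South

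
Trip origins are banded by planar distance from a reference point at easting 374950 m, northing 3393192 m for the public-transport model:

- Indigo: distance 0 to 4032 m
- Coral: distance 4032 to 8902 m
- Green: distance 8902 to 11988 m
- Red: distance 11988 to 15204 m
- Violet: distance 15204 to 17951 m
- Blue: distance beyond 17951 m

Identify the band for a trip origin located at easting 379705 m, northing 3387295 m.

Distance = √((379705−374950)² + (3387295−3393192)²) = √(22610025.000 + 34774609.000) = 7575.265 m.
4032 ≤ 7575.265 < 8902 → Coral.

Coral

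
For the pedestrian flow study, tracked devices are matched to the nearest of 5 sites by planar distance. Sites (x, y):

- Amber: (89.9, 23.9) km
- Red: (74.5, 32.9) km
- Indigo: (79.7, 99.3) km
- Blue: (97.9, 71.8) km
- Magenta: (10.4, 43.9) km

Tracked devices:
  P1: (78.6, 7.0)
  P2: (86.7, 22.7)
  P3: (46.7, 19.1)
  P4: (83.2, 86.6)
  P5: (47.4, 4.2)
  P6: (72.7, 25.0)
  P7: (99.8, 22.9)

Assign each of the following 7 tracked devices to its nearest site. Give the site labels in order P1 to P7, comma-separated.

Amber, Amber, Red, Indigo, Red, Red, Amber

P1 → Amber (d²=413.30)
P2 → Amber (d²=11.68)
P3 → Red (d²=963.28)
P4 → Indigo (d²=173.54)
P5 → Red (d²=1558.10)
P6 → Red (d²=65.65)
P7 → Amber (d²=99.01)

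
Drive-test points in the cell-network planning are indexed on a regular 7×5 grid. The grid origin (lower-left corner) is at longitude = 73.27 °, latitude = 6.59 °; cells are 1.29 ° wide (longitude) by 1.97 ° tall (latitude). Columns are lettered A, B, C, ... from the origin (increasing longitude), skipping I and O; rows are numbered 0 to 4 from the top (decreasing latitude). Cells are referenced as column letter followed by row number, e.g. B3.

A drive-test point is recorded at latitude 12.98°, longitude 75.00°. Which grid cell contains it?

Column index: ⌊(75.00 − 73.27) / 1.29⌋ = ⌊1.341⌋ = 1 → column B
Row offset from origin: ⌊(12.98 − 6.59) / 1.97⌋ = ⌊3.244⌋ = 3 → row 1 (counted from top)

B1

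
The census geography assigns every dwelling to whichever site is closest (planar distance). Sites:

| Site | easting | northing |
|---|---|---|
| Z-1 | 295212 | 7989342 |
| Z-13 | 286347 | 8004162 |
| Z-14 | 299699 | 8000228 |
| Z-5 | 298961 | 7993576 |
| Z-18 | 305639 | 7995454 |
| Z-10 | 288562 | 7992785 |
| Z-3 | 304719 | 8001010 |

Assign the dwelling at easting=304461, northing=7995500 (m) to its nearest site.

Z-18

Squared distances to each site:
Z-1: 123464965.000; Z-13: 403147240.000; Z-14: 45030628.000; Z-5: 33951776.000; Z-18: 1389800.000; Z-10: 260149426.000; Z-3: 30426664.000.
Minimum at Z-18.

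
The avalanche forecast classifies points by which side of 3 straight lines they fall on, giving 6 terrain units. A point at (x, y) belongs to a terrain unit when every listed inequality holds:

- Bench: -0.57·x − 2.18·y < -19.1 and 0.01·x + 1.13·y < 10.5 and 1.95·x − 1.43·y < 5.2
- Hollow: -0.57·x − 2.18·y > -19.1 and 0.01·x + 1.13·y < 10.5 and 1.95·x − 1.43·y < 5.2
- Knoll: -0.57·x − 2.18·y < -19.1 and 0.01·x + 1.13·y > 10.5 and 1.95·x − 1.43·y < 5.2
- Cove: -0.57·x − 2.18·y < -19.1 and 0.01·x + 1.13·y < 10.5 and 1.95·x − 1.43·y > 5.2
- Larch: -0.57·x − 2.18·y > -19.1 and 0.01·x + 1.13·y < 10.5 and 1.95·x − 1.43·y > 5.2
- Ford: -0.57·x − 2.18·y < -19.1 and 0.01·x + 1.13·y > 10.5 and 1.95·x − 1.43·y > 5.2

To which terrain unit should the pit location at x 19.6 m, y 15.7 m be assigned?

Ford

-0.57·19.6 − 2.18·15.7 = -45.398, which is < -19.1
0.01·19.6 + 1.13·15.7 = 17.937, which is > 10.5
1.95·19.6 − 1.43·15.7 = 15.769, which is > 5.2
This sign pattern matches Ford.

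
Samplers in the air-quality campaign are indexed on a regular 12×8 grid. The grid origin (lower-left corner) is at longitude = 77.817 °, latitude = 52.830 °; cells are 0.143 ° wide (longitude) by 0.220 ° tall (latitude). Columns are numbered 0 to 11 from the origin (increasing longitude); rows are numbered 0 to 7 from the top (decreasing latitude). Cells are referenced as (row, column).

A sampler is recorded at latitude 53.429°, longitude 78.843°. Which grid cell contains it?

(5, 7)

Column index: ⌊(78.843 − 77.817) / 0.143⌋ = ⌊7.175⌋ = 7
Row offset from origin: ⌊(53.429 − 52.830) / 0.220⌋ = ⌊2.723⌋ = 2 → row 5 (counted from top)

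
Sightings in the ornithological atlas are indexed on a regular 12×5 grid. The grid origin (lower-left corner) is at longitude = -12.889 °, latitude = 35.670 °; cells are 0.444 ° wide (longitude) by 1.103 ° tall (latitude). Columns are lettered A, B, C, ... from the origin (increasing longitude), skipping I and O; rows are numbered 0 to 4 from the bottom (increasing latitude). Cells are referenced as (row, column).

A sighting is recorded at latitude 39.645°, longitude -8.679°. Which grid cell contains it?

Column index: ⌊(-8.679 − -12.889) / 0.444⌋ = ⌊9.482⌋ = 9 → column K
Row offset from origin: ⌊(39.645 − 35.670) / 1.103⌋ = ⌊3.604⌋ = 3 → row 3

(3, K)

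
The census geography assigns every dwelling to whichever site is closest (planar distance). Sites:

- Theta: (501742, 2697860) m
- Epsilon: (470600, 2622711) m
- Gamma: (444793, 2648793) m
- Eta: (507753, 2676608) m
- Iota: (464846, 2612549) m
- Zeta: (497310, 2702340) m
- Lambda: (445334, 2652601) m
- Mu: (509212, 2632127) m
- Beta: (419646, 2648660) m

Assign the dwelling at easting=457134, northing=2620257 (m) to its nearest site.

Squared distances to each site:
Theta: 8012099273.000; Epsilon: 187355272.000; Gamma: 966603577.000; Eta: 5737718362.000; Iota: 118888208.000; Zeta: 8351729865.000; Lambda: 1185374336.000; Mu: 2853014984.000; Beta: 2212080553.000.
Minimum at Iota.

Iota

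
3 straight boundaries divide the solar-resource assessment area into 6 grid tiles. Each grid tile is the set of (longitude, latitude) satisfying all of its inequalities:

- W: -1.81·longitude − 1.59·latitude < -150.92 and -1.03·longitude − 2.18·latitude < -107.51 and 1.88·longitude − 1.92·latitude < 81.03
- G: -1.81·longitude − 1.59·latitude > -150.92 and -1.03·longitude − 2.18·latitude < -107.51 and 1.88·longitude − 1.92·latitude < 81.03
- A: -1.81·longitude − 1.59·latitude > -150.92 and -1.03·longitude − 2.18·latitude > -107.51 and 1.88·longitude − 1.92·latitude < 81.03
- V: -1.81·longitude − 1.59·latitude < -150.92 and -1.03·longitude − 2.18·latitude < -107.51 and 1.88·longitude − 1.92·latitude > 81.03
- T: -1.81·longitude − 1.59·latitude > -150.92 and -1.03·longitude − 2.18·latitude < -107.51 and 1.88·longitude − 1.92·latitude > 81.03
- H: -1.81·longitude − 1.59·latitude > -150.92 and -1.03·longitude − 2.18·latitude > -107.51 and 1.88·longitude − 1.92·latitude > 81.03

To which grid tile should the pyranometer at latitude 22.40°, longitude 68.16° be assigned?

V

-1.81·68.16 − 1.59·22.40 = -158.986, which is < -150.92
-1.03·68.16 − 2.18·22.40 = -119.037, which is < -107.51
1.88·68.16 − 1.92·22.40 = 85.133, which is > 81.03
This sign pattern matches V.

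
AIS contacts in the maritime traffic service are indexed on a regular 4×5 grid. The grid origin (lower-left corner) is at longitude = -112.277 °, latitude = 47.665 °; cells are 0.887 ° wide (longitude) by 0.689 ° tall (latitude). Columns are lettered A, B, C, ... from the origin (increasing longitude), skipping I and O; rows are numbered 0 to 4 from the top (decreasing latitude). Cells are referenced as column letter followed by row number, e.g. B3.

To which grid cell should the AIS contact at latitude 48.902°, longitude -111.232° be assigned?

B3

Column index: ⌊(-111.232 − -112.277) / 0.887⌋ = ⌊1.178⌋ = 1 → column B
Row offset from origin: ⌊(48.902 − 47.665) / 0.689⌋ = ⌊1.795⌋ = 1 → row 3 (counted from top)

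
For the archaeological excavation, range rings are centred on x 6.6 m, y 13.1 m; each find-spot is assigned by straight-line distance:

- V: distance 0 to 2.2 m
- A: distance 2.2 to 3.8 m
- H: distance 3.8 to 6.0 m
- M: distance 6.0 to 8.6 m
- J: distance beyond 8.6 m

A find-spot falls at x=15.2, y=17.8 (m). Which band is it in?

J

Distance = √((15.2−6.6)² + (17.8−13.1)²) = √(73.960 + 22.090) = 9.801 m.
8.6 ≤ 9.801 < ∞ → J.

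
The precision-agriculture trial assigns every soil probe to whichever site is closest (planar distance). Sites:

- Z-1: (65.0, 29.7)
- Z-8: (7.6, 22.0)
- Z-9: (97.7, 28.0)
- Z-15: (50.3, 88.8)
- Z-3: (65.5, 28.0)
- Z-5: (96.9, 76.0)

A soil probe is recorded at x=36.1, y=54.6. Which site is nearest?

Squared distances to each site:
Z-1: 1455.220; Z-8: 1875.010; Z-9: 4502.120; Z-15: 1371.280; Z-3: 1571.920; Z-5: 4154.600.
Minimum at Z-15.

Z-15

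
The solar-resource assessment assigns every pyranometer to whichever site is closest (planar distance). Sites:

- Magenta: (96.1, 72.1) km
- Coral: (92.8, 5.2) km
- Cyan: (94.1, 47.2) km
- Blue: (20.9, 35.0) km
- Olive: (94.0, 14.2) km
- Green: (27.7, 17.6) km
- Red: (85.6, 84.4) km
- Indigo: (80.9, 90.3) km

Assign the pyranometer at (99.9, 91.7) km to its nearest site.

Red

Squared distances to each site:
Magenta: 398.600; Coral: 7532.660; Cyan: 2013.890; Blue: 9455.890; Olive: 6041.060; Green: 10703.650; Red: 257.780; Indigo: 362.960.
Minimum at Red.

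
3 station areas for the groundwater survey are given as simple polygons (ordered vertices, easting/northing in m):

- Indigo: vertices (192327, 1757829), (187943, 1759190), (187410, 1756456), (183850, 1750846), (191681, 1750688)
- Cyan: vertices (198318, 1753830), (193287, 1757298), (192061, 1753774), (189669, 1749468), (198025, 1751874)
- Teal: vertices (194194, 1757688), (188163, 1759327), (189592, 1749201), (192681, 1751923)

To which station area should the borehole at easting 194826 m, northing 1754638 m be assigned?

Cast a ray rightward from (194826, 1754638). For each polygon, the edges (by vertex number in listed order) whose endpoints lie on opposite sides of northing = 1754638, where each meets that height, and whether that is right or left of the point:
Indigo: 3–4 at easting≈186256.3 (left), 5–1 at easting≈192038.3 (left) → 0 crossings.
Cyan: 1–2 at easting≈197145.8 (right), 2–3 at easting≈192361.6 (left) → 1 crossing.
Teal: 2–3 at easting≈188824.7 (left), 4–1 at easting≈193393.5 (left) → 0 crossings.
Only Cyan has an odd count, so the point is inside Cyan.

Cyan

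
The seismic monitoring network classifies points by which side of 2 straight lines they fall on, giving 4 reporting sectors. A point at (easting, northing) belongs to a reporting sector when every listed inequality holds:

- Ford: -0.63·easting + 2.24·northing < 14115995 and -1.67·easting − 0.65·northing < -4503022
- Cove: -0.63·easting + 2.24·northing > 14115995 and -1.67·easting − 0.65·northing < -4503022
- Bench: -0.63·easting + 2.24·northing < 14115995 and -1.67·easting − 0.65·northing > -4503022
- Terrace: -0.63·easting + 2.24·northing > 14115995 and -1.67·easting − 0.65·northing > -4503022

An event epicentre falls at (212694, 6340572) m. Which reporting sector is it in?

-0.63·212694 + 2.24·6340572 = 14068884.060, which is < 14115995
-1.67·212694 − 0.65·6340572 = -4476570.780, which is > -4503022
This sign pattern matches Bench.

Bench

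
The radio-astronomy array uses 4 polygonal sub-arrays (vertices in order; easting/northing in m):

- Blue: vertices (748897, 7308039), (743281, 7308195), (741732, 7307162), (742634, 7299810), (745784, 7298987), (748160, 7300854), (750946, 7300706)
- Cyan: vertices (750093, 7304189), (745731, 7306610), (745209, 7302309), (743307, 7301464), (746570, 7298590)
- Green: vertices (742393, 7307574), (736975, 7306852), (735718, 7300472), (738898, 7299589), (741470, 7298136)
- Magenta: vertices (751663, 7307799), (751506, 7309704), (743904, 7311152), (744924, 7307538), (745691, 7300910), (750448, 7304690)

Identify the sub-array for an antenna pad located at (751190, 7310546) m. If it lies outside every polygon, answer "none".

Cast a ray rightward from (751190, 7310546). For each polygon, the edges (by vertex number in listed order) whose endpoints lie on opposite sides of northing = 7310546, where each meets that height, and whether that is right or left of the point:
Blue: no edge straddles that height → 0 crossings.
Cyan: no edge straddles that height → 0 crossings.
Green: no edge straddles that height → 0 crossings.
Magenta: 2–3 at easting≈747085.5 (left), 3–4 at easting≈744075.0 (left) → 0 crossings.
All counts are even, so the point lies outside every listed polygon.

none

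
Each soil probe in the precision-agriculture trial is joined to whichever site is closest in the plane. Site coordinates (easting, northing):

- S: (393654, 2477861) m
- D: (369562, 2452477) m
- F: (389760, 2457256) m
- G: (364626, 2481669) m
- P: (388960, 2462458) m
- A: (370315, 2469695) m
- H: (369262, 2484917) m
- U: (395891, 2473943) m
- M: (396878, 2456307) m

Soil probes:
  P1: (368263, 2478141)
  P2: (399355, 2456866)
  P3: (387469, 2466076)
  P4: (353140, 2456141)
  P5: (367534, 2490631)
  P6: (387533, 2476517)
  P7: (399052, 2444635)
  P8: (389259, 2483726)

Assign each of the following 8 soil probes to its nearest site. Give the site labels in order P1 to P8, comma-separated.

G, M, P, D, H, S, M, S

P1 → G (d²=25674553.00)
P2 → M (d²=6448010.00)
P3 → P (d²=15313005.00)
P4 → D (d²=283106980.00)
P5 → H (d²=35635780.00)
P6 → S (d²=39272977.00)
P7 → M (d²=140961860.00)
P8 → S (d²=53714250.00)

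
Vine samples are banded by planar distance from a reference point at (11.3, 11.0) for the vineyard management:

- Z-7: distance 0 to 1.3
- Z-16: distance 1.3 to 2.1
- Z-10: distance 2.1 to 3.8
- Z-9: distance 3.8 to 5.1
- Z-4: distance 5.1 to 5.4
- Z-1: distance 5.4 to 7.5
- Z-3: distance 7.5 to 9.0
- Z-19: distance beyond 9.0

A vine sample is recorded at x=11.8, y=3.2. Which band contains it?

Z-3

Distance = √((11.8−11.3)² + (3.2−11.0)²) = √(0.250 + 60.840) = 7.816.
7.5 ≤ 7.816 < 9.0 → Z-3.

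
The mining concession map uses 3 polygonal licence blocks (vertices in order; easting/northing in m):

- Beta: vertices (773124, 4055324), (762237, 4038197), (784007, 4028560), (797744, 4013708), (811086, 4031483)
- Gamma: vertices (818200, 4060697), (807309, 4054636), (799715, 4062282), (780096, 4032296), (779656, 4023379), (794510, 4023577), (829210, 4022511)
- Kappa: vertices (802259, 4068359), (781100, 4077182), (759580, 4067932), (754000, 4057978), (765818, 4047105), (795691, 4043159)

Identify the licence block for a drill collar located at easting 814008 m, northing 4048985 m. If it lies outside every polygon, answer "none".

Gamma

Cast a ray rightward from (814008, 4048985). For each polygon, the edges (by vertex number in listed order) whose endpoints lie on opposite sides of northing = 4048985, where each meets that height, and whether that is right or left of the point:
Beta: 1–2 at easting≈769094.5 (left), 5–1 at easting≈783217.6 (left) → 0 crossings.
Gamma: 3–4 at easting≈791015.1 (left), 7–1 at easting≈821576.9 (right) → 1 crossing.
Kappa: 4–5 at easting≈763774.6 (left), 6–1 at easting≈797209.5 (left) → 0 crossings.
Only Gamma has an odd count, so the point is inside Gamma.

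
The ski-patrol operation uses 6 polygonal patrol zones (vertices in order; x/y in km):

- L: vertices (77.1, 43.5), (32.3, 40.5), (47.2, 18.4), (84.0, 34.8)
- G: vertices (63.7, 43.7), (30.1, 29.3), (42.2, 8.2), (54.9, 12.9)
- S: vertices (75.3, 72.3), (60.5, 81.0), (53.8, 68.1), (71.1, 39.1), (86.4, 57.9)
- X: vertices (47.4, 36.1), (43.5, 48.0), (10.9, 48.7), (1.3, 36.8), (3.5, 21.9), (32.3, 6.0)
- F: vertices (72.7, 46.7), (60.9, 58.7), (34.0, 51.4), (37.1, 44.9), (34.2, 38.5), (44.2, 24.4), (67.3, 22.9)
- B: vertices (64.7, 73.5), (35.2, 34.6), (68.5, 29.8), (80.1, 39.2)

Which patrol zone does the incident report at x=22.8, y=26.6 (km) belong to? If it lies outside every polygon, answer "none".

Cast a ray rightward from (22.8, 26.6). For each polygon, the edges (by vertex number in listed order) whose endpoints lie on opposite sides of y = 26.6, where each meets that height, and whether that is right or left of the point:
L: 2–3 at x≈41.67 (right), 3–4 at x≈65.60 (right) → 2 crossings.
G: 2–3 at x≈31.65 (right), 4–1 at x≈58.81 (right) → 2 crossings.
S: no edge straddles that height → 0 crossings.
X: 4–5 at x≈2.81 (left), 6–1 at x≈42.63 (right) → 1 crossing.
F: 5–6 at x≈42.64 (right), 7–1 at x≈68.14 (right) → 2 crossings.
B: no edge straddles that height → 0 crossings.
Only X has an odd count, so the point is inside X.

X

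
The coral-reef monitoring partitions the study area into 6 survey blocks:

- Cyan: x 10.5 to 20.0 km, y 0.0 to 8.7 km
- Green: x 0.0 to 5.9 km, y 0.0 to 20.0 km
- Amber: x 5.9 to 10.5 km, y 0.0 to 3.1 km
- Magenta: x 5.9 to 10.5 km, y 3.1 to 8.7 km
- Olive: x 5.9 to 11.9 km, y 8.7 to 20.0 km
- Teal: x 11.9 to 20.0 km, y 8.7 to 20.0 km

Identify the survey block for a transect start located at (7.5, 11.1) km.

Olive

The point has x = 7.5 and y = 11.1.
Only Olive satisfies 5.9 ≤ x ≤ 11.9 and 8.7 ≤ y ≤ 20.0.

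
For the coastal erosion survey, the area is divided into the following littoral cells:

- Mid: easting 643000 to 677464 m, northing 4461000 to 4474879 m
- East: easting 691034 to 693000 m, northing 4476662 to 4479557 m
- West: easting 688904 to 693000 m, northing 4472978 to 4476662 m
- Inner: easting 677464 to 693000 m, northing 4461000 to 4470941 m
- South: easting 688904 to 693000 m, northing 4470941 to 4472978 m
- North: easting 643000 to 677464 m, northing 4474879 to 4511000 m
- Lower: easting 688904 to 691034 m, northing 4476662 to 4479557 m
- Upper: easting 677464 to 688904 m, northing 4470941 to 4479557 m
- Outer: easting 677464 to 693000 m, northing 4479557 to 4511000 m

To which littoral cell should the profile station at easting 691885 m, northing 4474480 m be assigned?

West

The point has easting = 691885 and northing = 4474480.
Only West satisfies 688904 ≤ easting ≤ 693000 and 4472978 ≤ northing ≤ 4476662.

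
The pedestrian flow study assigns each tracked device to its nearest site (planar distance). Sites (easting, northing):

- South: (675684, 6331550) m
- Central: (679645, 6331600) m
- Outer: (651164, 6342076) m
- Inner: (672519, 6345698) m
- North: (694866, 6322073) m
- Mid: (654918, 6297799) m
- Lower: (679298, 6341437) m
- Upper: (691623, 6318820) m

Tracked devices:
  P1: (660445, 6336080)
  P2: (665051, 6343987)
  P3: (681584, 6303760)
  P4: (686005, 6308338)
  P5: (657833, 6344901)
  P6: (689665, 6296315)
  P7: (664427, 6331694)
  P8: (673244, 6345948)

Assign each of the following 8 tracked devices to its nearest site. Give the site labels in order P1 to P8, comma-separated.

Outer, Inner, Upper, Upper, Outer, Upper, South, Inner

P1 → Outer (d²=122088977.00)
P2 → Inner (d²=58698545.00)
P3 → Upper (d²=327585121.00)
P4 → Upper (d²=141434248.00)
P5 → Outer (d²=52456186.00)
P6 → Upper (d²=510308789.00)
P7 → South (d²=126740785.00)
P8 → Inner (d²=588125.00)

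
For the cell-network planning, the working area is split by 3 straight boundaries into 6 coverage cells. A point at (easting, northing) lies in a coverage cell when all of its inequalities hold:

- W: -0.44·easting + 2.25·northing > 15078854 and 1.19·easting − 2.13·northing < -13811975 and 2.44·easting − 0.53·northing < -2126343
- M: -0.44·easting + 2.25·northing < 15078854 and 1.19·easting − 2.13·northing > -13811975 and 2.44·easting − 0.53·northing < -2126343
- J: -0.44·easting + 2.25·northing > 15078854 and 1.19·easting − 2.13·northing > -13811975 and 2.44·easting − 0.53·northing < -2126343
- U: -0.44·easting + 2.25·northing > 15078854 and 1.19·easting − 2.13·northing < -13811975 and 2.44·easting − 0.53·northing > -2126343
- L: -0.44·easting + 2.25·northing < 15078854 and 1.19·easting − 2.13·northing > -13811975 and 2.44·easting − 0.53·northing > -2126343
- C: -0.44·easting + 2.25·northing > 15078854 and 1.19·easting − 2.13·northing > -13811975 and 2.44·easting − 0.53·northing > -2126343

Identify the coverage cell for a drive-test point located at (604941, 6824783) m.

-0.44·604941 + 2.25·6824783 = 15089587.710, which is > 15078854
1.19·604941 − 2.13·6824783 = -13816908.000, which is < -13811975
2.44·604941 − 0.53·6824783 = -2141078.950, which is < -2126343
This sign pattern matches W.

W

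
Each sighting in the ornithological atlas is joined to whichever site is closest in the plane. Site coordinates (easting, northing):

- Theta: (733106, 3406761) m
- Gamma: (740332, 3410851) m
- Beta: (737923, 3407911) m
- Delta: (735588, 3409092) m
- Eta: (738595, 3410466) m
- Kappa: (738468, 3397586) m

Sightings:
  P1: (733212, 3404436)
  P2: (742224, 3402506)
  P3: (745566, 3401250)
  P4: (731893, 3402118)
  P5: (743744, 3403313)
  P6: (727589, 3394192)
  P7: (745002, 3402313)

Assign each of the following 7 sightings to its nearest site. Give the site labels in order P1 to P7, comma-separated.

P1 → Theta (d²=5416861.00)
P2 → Kappa (d²=38313936.00)
P3 → Kappa (d²=63806500.00)
P4 → Theta (d²=23028818.00)
P5 → Beta (d²=55025645.00)
P6 → Kappa (d²=129871877.00)
P7 → Kappa (d²=65037685.00)

Theta, Kappa, Kappa, Theta, Beta, Kappa, Kappa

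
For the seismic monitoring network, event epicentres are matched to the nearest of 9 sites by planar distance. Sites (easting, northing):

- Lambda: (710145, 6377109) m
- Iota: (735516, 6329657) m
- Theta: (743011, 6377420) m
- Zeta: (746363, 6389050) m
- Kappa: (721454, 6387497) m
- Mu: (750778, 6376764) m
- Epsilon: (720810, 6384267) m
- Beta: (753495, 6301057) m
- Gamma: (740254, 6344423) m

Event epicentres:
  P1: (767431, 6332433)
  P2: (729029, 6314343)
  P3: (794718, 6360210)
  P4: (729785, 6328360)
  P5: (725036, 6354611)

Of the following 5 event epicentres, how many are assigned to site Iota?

P1 → Gamma
P2 → Iota
P3 → Mu
P4 → Iota
P5 → Gamma
2 of the 5 go to Iota.

2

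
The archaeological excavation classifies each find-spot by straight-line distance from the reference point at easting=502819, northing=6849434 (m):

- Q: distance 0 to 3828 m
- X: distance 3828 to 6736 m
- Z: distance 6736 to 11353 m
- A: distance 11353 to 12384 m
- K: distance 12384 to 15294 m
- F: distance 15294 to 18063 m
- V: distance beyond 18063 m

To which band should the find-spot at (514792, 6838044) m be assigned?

F

Distance = √((514792−502819)² + (6838044−6849434)²) = √(143352729.000 + 129732100.000) = 16525.278 m.
15294 ≤ 16525.278 < 18063 → F.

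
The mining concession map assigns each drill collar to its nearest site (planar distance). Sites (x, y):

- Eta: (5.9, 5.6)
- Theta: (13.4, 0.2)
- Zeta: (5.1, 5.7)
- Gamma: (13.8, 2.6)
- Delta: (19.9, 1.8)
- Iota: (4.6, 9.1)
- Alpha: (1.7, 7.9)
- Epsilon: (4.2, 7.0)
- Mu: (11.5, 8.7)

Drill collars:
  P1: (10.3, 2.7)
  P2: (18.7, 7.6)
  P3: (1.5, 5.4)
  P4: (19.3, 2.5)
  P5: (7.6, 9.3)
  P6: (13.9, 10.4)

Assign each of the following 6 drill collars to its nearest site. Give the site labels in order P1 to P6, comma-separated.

Gamma, Delta, Alpha, Delta, Iota, Mu

P1 → Gamma (d²=12.26)
P2 → Delta (d²=35.08)
P3 → Alpha (d²=6.29)
P4 → Delta (d²=0.85)
P5 → Iota (d²=9.04)
P6 → Mu (d²=8.65)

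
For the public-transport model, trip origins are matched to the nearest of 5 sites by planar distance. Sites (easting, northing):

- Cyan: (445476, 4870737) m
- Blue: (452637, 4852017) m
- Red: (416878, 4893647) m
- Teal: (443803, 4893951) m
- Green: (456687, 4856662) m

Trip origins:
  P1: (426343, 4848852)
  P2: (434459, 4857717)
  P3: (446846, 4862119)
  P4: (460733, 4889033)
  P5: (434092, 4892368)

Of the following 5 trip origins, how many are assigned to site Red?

P1 → Blue
P2 → Cyan
P3 → Cyan
P4 → Teal
P5 → Teal
0 of the 5 go to Red.

0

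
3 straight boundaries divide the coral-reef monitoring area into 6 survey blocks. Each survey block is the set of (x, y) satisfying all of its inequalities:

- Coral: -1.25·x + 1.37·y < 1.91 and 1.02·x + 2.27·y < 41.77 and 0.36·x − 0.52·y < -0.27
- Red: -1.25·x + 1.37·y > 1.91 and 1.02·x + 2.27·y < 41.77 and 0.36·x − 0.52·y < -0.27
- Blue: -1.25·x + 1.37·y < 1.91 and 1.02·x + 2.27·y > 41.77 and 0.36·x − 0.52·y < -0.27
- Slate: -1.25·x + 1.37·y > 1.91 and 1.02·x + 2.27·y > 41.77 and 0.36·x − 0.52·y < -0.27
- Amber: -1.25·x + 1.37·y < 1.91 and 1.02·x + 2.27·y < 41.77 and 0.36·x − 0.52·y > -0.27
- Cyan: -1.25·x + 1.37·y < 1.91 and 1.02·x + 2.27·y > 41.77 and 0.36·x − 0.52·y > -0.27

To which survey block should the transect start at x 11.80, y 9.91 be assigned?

-1.25·11.80 + 1.37·9.91 = -1.173, which is < 1.91
1.02·11.80 + 2.27·9.91 = 34.532, which is < 41.77
0.36·11.80 − 0.52·9.91 = -0.905, which is < -0.27
This sign pattern matches Coral.

Coral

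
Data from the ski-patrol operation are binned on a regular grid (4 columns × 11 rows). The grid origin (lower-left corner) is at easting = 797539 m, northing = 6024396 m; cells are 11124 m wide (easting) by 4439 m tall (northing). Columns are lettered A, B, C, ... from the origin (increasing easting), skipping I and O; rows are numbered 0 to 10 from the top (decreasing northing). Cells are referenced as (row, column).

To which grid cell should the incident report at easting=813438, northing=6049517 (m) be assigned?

Column index: ⌊(813438 − 797539) / 11124⌋ = ⌊1.429⌋ = 1 → column B
Row offset from origin: ⌊(6049517 − 6024396) / 4439⌋ = ⌊5.659⌋ = 5 → row 5 (counted from top)

(5, B)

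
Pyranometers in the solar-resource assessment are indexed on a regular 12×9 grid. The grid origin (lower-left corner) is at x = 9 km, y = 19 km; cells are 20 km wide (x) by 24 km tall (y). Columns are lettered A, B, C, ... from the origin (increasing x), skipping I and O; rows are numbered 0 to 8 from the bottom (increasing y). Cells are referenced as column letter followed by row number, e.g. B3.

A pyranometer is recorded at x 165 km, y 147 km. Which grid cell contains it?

Column index: ⌊(165 − 9) / 20⌋ = ⌊7.800⌋ = 7 → column H
Row offset from origin: ⌊(147 − 19) / 24⌋ = ⌊5.333⌋ = 5 → row 5

H5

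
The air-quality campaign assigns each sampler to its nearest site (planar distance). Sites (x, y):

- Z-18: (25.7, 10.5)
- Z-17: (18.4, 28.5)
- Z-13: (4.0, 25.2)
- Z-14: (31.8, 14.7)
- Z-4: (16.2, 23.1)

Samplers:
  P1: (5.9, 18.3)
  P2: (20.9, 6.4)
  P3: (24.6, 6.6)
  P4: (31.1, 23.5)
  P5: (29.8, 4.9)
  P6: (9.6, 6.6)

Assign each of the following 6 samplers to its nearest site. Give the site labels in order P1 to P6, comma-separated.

Z-13, Z-18, Z-18, Z-14, Z-18, Z-18

P1 → Z-13 (d²=51.22)
P2 → Z-18 (d²=39.85)
P3 → Z-18 (d²=16.42)
P4 → Z-14 (d²=77.93)
P5 → Z-18 (d²=48.17)
P6 → Z-18 (d²=274.42)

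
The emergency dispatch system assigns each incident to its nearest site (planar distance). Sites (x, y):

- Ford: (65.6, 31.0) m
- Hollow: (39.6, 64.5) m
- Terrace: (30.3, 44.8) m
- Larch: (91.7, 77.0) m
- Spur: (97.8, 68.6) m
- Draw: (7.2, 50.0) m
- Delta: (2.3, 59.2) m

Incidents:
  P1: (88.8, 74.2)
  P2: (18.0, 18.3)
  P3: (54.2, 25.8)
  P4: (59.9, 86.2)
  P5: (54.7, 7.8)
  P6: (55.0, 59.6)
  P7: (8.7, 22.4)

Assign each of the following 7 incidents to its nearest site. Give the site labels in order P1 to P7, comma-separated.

Larch, Terrace, Ford, Hollow, Ford, Hollow, Draw

P1 → Larch (d²=16.25)
P2 → Terrace (d²=853.54)
P3 → Ford (d²=157.00)
P4 → Hollow (d²=882.98)
P5 → Ford (d²=657.05)
P6 → Hollow (d²=261.17)
P7 → Draw (d²=764.01)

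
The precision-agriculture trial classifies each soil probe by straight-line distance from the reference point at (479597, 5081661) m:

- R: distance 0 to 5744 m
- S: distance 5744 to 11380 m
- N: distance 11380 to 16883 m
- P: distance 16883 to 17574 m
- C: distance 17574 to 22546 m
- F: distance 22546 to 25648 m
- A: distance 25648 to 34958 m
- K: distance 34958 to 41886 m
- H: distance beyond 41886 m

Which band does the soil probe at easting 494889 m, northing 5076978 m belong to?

N

Distance = √((494889−479597)² + (5076978−5081661)²) = √(233845264.000 + 21930489.000) = 15992.991 m.
11380 ≤ 15992.991 < 16883 → N.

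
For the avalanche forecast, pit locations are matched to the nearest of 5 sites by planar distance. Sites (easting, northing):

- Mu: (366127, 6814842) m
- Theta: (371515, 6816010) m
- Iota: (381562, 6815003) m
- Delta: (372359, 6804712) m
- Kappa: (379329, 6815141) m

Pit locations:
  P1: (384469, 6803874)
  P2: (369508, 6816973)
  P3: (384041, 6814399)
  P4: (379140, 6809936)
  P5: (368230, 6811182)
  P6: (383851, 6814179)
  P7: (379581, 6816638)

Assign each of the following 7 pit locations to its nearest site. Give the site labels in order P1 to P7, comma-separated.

P1 → Iota (d²=132305290.00)
P2 → Theta (d²=4955418.00)
P3 → Iota (d²=6510257.00)
P4 → Kappa (d²=27127746.00)
P5 → Mu (d²=17818209.00)
P6 → Iota (d²=5918497.00)
P7 → Kappa (d²=2304513.00)

Iota, Theta, Iota, Kappa, Mu, Iota, Kappa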